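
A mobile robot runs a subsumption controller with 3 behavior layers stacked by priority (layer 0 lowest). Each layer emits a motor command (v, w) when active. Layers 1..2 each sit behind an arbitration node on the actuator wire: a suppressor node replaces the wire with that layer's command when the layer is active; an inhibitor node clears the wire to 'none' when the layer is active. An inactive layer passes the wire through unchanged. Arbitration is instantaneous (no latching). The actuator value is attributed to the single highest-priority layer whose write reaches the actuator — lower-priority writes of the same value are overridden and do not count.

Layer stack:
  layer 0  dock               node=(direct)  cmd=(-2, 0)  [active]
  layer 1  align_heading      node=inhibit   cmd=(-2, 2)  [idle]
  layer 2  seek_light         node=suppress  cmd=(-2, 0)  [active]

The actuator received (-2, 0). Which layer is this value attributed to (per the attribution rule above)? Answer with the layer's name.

seek_light

L0 dock: active, feeds wire = (-2, 0)
L1 align_heading: idle → wire stays (-2, 0)
L2 seek_light: active, suppressor → wire = (-2, 0)
actuator = (-2, 0)
last writer: layer 2 = seek_light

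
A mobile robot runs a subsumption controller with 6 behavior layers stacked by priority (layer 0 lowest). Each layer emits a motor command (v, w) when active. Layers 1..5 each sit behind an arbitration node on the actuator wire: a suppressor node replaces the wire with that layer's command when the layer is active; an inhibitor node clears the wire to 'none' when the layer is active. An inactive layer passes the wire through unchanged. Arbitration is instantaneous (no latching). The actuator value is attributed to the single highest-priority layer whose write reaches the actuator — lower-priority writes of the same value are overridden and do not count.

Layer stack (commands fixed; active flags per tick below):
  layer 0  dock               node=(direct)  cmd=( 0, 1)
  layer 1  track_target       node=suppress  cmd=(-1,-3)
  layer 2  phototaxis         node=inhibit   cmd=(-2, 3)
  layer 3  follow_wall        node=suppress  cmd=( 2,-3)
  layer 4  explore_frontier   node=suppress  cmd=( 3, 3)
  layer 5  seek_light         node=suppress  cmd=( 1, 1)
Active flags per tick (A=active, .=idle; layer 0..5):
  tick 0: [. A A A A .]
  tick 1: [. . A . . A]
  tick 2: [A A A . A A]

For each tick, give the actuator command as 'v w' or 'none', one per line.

tick 0:
  L0 dock: idle → wire = none
  L1 track_target: active, suppressor → wire = (-1, -3)
  L2 phototaxis: active, inhibitor → wire = none
  L3 follow_wall: active, suppressor → wire = (2, -3)
  L4 explore_frontier: active, suppressor → wire = (3, 3)
  L5 seek_light: idle → wire stays (3, 3)
  actuator = (3, 3)
tick 1:
  L0 dock: idle → wire = none
  L1 track_target: idle → wire stays none
  L2 phototaxis: active, inhibitor → wire = none
  L3 follow_wall: idle → wire stays none
  L4 explore_frontier: idle → wire stays none
  L5 seek_light: active, suppressor → wire = (1, 1)
  actuator = (1, 1)
tick 2:
  L0 dock: active, feeds wire = (0, 1)
  L1 track_target: active, suppressor → wire = (-1, -3)
  L2 phototaxis: active, inhibitor → wire = none
  L3 follow_wall: idle → wire stays none
  L4 explore_frontier: active, suppressor → wire = (3, 3)
  L5 seek_light: active, suppressor → wire = (1, 1)
  actuator = (1, 1)

3 3
1 1
1 1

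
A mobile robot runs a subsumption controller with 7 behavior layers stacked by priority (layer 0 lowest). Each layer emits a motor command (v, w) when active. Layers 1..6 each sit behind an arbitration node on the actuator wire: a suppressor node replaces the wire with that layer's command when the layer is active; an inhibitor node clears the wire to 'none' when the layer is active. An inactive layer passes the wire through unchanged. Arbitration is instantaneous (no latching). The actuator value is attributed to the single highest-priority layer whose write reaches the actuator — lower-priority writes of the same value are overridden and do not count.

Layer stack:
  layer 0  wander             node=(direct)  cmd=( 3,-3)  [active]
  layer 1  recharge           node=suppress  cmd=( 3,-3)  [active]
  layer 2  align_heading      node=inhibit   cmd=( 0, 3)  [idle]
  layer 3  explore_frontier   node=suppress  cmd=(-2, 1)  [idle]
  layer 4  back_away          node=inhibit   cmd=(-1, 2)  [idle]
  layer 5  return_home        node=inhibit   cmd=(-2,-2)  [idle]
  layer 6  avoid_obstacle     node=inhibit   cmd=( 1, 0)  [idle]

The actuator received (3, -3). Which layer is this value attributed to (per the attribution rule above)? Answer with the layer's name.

recharge

L0 wander: active, feeds wire = (3, -3)
L1 recharge: active, suppressor → wire = (3, -3)
L2 align_heading: idle → wire stays (3, -3)
L3 explore_frontier: idle → wire stays (3, -3)
L4 back_away: idle → wire stays (3, -3)
L5 return_home: idle → wire stays (3, -3)
L6 avoid_obstacle: idle → wire stays (3, -3)
actuator = (3, -3)
last writer: layer 1 = recharge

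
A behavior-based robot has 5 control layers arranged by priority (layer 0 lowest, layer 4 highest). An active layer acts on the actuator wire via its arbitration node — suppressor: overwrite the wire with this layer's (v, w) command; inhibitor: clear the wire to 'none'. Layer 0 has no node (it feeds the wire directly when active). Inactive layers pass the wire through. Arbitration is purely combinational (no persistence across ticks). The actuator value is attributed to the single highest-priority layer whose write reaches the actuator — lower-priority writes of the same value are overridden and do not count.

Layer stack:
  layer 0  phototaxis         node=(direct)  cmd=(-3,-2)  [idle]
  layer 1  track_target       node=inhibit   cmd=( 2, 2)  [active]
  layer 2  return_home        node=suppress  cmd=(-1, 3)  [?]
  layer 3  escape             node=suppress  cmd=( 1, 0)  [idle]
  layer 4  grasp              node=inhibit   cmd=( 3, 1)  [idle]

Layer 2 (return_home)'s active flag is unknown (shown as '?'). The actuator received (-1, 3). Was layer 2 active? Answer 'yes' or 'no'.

yes

If layer 2 is active=yes:
  actuator would be (-1, 3)
If layer 2 is active=no:
  actuator would be none
Observed (-1, 3), so layer 2 was active.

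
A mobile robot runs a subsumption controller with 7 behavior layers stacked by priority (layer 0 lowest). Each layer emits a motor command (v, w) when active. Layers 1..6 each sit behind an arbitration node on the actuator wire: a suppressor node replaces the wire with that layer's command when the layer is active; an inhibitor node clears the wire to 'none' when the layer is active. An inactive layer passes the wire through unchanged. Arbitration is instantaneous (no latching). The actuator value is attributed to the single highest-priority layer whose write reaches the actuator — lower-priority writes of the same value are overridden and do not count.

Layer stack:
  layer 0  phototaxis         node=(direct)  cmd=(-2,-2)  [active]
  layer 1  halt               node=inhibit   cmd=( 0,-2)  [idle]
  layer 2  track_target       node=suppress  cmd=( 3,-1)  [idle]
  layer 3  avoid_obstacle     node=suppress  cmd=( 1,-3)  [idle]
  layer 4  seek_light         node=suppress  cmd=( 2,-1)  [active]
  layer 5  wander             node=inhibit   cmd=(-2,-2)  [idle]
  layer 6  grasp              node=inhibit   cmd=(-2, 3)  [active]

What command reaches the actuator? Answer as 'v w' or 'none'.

L0 phototaxis: active, feeds wire = (-2, -2)
L1 halt: idle → wire stays (-2, -2)
L2 track_target: idle → wire stays (-2, -2)
L3 avoid_obstacle: idle → wire stays (-2, -2)
L4 seek_light: active, suppressor → wire = (2, -1)
L5 wander: idle → wire stays (2, -1)
L6 grasp: active, inhibitor → wire = none
actuator = none

none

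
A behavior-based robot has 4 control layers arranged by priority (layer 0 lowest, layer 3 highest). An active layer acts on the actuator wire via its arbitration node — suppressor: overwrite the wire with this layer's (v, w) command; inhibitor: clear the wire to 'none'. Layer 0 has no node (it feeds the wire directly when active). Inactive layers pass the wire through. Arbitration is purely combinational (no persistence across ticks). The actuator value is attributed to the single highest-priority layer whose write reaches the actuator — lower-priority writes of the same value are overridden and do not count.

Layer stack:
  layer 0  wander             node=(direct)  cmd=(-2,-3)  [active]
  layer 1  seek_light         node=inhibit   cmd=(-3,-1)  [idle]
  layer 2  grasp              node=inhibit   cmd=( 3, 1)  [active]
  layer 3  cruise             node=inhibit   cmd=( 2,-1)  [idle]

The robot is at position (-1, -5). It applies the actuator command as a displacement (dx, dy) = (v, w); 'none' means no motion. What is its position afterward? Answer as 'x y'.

[0] wander on; wire := (-2, -3)
[1] seek_light off; pass (-2, -3)
[2] grasp on (inhibit); wire := none
[3] cruise off; pass none
output none
position: (-1, -5) + none = (-1, -5)

-1 -5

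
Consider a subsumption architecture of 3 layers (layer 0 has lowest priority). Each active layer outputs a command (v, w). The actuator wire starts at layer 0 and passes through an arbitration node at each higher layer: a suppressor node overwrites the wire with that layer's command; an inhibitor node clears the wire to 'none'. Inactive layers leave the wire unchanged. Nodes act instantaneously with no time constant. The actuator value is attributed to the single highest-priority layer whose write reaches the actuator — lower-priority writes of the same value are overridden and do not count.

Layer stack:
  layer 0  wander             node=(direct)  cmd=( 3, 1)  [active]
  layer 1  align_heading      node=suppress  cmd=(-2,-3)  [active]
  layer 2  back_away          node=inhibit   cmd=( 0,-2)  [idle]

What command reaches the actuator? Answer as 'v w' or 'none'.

layer 0 (wander) active — direct: (3, 1)
layer 1 (align_heading) active — suppresses: (-2, -3)
layer 2 (back_away) idle — unchanged: (-2, -3)
→ actuator (-2, -3)

-2 -3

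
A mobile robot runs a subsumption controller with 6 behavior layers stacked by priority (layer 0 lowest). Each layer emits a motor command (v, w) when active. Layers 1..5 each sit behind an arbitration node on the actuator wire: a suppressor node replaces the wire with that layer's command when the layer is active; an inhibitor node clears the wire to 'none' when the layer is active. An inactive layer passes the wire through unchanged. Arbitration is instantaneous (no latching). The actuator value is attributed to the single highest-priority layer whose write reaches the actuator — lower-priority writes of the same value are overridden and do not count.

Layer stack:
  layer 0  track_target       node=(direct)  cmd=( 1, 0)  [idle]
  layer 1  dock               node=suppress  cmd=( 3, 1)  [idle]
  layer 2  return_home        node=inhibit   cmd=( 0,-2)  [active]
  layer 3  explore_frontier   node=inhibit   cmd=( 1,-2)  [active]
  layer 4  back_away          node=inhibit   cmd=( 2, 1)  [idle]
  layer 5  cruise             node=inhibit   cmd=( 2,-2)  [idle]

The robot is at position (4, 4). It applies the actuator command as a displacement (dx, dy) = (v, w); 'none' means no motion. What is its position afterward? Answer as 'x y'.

4 4

[0] track_target off; wire := none
[1] dock off; pass none
[2] return_home on (inhibit); wire := none
[3] explore_frontier on (inhibit); wire := none
[4] back_away off; pass none
[5] cruise off; pass none
output none
position: (4, 4) + none = (4, 4)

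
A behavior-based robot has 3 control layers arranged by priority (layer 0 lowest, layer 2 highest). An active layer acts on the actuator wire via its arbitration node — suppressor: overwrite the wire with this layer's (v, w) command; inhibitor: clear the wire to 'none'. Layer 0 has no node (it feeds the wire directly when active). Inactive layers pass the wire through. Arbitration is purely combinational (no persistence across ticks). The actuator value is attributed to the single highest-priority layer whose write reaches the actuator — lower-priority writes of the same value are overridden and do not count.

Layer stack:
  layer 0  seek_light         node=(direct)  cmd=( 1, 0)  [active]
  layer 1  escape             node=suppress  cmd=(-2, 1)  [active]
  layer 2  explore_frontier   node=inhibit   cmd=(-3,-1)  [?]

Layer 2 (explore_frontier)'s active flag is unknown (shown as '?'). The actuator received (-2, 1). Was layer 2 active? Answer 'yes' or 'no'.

no

If layer 2 is active=yes:
  actuator would be none
If layer 2 is active=no:
  actuator would be (-2, 1)
Observed (-2, 1), so layer 2 was idle.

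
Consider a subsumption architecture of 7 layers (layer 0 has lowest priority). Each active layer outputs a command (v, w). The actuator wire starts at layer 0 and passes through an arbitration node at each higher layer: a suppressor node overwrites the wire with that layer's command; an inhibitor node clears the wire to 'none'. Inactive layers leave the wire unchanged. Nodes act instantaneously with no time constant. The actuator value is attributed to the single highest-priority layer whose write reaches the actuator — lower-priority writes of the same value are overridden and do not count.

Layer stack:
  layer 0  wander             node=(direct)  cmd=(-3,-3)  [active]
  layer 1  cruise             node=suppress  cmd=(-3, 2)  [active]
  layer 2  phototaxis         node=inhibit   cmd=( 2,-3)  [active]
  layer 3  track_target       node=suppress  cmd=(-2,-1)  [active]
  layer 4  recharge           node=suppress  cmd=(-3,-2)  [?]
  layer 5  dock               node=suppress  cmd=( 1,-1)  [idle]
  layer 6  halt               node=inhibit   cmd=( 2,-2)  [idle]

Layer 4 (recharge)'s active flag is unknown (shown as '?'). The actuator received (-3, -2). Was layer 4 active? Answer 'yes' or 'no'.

yes

If layer 4 is active=yes:
  actuator would be (-3, -2)
If layer 4 is active=no:
  actuator would be (-2, -1)
Observed (-3, -2), so layer 4 was active.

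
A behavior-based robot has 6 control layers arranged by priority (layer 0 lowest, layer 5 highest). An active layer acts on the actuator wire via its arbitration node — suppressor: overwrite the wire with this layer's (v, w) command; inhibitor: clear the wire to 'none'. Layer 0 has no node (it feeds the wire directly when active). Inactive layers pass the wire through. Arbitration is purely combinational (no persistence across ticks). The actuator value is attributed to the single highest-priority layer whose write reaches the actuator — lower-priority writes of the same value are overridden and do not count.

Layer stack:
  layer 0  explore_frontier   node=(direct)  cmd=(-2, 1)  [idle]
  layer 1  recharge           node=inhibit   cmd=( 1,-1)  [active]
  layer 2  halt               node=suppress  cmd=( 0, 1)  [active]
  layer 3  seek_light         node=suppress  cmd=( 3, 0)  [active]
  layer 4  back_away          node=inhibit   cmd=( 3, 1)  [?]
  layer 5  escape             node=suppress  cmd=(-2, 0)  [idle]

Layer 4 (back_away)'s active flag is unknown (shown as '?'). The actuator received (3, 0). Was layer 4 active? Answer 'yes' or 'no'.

no

If layer 4 is active=yes:
  actuator would be none
If layer 4 is active=no:
  actuator would be (3, 0)
Observed (3, 0), so layer 4 was idle.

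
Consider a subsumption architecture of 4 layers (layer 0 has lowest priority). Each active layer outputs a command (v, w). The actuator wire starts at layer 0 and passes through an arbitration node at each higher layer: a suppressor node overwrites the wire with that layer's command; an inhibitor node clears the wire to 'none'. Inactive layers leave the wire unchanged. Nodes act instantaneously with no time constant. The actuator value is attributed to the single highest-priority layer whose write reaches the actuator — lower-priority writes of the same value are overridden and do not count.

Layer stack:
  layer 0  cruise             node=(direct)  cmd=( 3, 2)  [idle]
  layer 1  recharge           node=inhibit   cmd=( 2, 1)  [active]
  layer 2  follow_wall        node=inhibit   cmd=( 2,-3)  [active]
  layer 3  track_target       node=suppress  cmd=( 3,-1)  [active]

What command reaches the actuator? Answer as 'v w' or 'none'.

L0 cruise: idle → wire = none
L1 recharge: active, inhibitor → wire = none
L2 follow_wall: active, inhibitor → wire = none
L3 track_target: active, suppressor → wire = (3, -1)
actuator = (3, -1)

3 -1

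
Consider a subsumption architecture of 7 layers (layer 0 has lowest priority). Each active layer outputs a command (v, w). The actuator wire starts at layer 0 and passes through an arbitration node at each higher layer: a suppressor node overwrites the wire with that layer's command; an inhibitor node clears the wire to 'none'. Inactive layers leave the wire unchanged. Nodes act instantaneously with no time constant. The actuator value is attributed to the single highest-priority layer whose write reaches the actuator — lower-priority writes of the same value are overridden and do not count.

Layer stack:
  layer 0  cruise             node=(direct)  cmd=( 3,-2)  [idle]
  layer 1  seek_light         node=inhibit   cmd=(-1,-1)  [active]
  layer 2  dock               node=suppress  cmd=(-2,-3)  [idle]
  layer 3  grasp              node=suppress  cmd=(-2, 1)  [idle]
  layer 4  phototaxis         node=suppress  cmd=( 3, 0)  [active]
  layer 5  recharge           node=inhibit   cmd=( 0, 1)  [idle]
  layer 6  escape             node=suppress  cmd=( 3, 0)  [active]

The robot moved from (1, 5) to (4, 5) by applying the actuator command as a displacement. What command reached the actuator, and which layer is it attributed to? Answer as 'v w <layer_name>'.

displacement = (4, 5) − (1, 5) = (3, 0)
L0 cruise: idle → wire = none
L1 seek_light: active, inhibitor → wire = none
L2 dock: idle → wire stays none
L3 grasp: idle → wire stays none
L4 phototaxis: active, suppressor → wire = (3, 0)
L5 recharge: idle → wire stays (3, 0)
L6 escape: active, suppressor → wire = (3, 0)
actuator = (3, 0) — from layer 6 (escape)

3 0 escape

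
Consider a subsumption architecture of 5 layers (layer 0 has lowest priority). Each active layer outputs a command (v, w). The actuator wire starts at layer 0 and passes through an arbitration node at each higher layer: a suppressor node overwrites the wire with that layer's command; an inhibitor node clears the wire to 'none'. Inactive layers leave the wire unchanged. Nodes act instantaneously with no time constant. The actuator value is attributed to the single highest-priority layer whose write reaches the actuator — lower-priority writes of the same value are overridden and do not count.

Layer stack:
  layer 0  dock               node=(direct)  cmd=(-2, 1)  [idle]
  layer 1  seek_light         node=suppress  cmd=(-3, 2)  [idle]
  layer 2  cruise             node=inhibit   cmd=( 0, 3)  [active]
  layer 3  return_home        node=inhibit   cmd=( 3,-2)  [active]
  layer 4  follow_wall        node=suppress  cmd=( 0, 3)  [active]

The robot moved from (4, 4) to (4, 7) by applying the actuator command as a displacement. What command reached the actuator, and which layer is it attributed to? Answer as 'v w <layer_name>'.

0 3 follow_wall

displacement = (4, 7) − (4, 4) = (0, 3)
[0] dock off; wire := none
[1] seek_light off; pass none
[2] cruise on (inhibit); wire := none
[3] return_home on (inhibit); wire := none
[4] follow_wall on (suppress); wire := (0, 3)
output (0, 3) — from layer 4 (follow_wall)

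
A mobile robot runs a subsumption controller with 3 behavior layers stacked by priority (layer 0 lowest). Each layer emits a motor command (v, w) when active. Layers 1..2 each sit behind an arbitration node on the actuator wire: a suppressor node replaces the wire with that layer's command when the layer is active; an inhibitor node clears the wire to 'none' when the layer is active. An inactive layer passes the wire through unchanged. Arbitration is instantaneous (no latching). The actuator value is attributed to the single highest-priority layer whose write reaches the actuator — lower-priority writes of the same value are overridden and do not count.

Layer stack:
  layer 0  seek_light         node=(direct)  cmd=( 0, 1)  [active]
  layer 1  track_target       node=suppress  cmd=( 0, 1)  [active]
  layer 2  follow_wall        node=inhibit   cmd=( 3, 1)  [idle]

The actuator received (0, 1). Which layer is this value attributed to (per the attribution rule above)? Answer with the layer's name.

L0 seek_light: active, feeds wire = (0, 1)
L1 track_target: active, suppressor → wire = (0, 1)
L2 follow_wall: idle → wire stays (0, 1)
actuator = (0, 1)
last writer: layer 1 = track_target

track_target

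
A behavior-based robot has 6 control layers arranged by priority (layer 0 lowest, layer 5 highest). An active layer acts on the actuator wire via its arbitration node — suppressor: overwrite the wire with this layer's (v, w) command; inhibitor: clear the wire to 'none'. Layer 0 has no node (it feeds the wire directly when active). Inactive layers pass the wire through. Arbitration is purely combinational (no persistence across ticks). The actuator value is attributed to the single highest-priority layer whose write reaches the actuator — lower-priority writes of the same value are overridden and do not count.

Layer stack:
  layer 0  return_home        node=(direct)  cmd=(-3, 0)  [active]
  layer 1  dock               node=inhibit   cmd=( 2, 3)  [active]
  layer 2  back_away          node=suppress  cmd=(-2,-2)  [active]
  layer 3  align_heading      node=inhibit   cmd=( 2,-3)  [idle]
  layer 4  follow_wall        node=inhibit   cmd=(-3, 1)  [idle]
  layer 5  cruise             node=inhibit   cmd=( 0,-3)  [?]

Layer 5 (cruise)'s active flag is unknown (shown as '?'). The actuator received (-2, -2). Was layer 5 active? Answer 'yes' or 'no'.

If layer 5 is active=yes:
  actuator would be none
If layer 5 is active=no:
  actuator would be (-2, -2)
Observed (-2, -2), so layer 5 was idle.

no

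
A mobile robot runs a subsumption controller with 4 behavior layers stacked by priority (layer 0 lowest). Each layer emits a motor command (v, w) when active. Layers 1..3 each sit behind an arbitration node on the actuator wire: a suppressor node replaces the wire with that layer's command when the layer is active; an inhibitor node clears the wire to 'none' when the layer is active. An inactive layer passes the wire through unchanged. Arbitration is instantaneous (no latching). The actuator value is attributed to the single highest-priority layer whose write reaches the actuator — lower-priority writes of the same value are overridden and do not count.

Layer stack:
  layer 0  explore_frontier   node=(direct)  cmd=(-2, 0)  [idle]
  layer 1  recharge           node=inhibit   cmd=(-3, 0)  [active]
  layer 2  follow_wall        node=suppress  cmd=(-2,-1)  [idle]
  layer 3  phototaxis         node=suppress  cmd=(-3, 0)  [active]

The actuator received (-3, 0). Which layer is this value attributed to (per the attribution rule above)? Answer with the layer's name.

L0 explore_frontier: idle → wire = none
L1 recharge: active, inhibitor → wire = none
L2 follow_wall: idle → wire stays none
L3 phototaxis: active, suppressor → wire = (-3, 0)
actuator = (-3, 0)
last writer: layer 3 = phototaxis

phototaxis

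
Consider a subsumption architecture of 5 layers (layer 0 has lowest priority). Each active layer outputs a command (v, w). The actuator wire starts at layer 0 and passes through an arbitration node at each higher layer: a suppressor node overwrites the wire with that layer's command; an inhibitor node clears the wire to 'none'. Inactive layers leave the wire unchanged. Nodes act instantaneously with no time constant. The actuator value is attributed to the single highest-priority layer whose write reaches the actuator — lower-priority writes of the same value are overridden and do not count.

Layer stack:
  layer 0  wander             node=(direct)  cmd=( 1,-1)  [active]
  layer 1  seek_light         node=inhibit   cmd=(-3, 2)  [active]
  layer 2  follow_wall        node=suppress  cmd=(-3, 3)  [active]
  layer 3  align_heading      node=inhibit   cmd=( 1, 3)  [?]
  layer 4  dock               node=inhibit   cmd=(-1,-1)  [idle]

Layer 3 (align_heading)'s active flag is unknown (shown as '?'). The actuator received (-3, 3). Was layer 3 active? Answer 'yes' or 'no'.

If layer 3 is active=yes:
  actuator would be none
If layer 3 is active=no:
  actuator would be (-3, 3)
Observed (-3, 3), so layer 3 was idle.

no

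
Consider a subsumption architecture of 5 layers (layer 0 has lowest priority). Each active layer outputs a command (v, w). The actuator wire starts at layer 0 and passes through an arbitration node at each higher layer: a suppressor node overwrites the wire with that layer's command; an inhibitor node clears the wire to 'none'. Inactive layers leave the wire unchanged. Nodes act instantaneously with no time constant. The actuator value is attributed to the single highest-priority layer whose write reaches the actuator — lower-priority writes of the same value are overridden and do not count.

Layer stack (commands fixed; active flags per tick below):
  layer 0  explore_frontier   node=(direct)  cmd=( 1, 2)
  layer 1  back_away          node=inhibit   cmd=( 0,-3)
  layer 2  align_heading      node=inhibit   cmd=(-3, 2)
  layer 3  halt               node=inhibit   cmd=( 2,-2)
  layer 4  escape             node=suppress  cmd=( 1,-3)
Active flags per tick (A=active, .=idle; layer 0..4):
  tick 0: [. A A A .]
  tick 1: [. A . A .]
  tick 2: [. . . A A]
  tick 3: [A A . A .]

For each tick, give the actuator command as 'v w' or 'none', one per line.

none
none
1 -3
none

tick 0:
  L0 explore_frontier: idle → wire = none
  L1 back_away: active, inhibitor → wire = none
  L2 align_heading: active, inhibitor → wire = none
  L3 halt: active, inhibitor → wire = none
  L4 escape: idle → wire stays none
  actuator = none
tick 1:
  L0 explore_frontier: idle → wire = none
  L1 back_away: active, inhibitor → wire = none
  L2 align_heading: idle → wire stays none
  L3 halt: active, inhibitor → wire = none
  L4 escape: idle → wire stays none
  actuator = none
tick 2:
  L0 explore_frontier: idle → wire = none
  L1 back_away: idle → wire stays none
  L2 align_heading: idle → wire stays none
  L3 halt: active, inhibitor → wire = none
  L4 escape: active, suppressor → wire = (1, -3)
  actuator = (1, -3)
tick 3:
  L0 explore_frontier: active, feeds wire = (1, 2)
  L1 back_away: active, inhibitor → wire = none
  L2 align_heading: idle → wire stays none
  L3 halt: active, inhibitor → wire = none
  L4 escape: idle → wire stays none
  actuator = none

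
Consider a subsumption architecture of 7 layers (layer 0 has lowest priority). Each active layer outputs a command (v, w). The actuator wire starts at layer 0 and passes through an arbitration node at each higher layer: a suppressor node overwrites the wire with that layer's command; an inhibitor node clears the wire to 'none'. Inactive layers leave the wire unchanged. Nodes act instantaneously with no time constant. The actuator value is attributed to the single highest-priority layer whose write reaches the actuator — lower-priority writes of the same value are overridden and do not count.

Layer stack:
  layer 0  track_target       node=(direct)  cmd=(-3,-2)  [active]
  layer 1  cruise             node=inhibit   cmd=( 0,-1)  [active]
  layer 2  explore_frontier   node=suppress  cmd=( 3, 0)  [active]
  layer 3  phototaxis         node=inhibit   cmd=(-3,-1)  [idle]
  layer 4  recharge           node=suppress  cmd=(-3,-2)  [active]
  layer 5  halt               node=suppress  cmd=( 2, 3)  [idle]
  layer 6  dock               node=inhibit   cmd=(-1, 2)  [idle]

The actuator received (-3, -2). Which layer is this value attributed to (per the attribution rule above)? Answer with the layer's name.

[0] track_target on; wire := (-3, -2)
[1] cruise on (inhibit); wire := none
[2] explore_frontier on (suppress); wire := (3, 0)
[3] phototaxis off; pass (3, 0)
[4] recharge on (suppress); wire := (-3, -2)
[5] halt off; pass (-3, -2)
[6] dock off; pass (-3, -2)
output (-3, -2)
last writer: layer 4 = recharge

recharge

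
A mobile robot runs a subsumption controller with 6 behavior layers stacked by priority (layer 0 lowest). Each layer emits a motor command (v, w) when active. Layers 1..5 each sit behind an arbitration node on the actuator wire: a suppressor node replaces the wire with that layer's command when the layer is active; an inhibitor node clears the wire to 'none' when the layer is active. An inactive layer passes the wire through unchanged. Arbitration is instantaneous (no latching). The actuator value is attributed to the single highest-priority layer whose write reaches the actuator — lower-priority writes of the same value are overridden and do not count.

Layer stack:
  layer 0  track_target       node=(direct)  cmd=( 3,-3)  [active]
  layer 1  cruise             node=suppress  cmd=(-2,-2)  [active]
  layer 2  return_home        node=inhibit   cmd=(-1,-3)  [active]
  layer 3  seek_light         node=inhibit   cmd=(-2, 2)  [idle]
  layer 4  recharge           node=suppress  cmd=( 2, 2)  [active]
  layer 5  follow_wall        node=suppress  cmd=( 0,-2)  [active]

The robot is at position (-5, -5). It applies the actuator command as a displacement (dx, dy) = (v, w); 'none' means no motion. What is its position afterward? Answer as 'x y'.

L0 track_target: active, feeds wire = (3, -3)
L1 cruise: active, suppressor → wire = (-2, -2)
L2 return_home: active, inhibitor → wire = none
L3 seek_light: idle → wire stays none
L4 recharge: active, suppressor → wire = (2, 2)
L5 follow_wall: active, suppressor → wire = (0, -2)
actuator = (0, -2)
position: (-5, -5) + (0, -2) = (-5, -7)

-5 -7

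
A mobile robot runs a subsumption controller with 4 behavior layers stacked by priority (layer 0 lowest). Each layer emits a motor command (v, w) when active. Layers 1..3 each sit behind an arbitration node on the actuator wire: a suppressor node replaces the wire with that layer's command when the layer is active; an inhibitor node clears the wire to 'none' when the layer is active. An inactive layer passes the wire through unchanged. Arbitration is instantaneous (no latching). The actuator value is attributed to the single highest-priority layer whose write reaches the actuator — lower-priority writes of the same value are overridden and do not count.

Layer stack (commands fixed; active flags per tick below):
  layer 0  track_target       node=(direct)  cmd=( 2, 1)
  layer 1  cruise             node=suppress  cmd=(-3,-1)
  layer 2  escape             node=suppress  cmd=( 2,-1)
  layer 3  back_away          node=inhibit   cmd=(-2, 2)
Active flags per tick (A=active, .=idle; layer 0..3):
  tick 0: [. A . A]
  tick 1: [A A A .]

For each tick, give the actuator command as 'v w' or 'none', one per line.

none
2 -1

tick 0:
  layer 0 (track_target) idle — none
  layer 1 (cruise) active — suppresses: (-3, -1)
  layer 2 (escape) idle — unchanged: (-3, -1)
  layer 3 (back_away) active — inhibits: none
  → actuator none
tick 1:
  layer 0 (track_target) active — direct: (2, 1)
  layer 1 (cruise) active — suppresses: (-3, -1)
  layer 2 (escape) active — suppresses: (2, -1)
  layer 3 (back_away) idle — unchanged: (2, -1)
  → actuator (2, -1)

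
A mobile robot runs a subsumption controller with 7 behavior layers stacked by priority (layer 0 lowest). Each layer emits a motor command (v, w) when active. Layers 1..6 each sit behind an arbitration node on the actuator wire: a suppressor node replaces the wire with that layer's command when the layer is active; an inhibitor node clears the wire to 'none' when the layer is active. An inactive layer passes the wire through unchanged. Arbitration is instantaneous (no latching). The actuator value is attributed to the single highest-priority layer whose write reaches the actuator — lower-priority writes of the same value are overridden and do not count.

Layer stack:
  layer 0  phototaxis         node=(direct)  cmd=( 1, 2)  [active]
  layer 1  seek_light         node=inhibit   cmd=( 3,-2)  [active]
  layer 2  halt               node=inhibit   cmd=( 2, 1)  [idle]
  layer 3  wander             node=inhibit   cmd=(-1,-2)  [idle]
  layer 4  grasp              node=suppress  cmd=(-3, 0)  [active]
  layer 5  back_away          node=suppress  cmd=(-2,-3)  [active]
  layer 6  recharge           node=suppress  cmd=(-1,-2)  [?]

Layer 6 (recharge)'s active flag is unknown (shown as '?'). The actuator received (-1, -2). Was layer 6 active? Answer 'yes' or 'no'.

If layer 6 is active=yes:
  actuator would be (-1, -2)
If layer 6 is active=no:
  actuator would be (-2, -3)
Observed (-1, -2), so layer 6 was active.

yes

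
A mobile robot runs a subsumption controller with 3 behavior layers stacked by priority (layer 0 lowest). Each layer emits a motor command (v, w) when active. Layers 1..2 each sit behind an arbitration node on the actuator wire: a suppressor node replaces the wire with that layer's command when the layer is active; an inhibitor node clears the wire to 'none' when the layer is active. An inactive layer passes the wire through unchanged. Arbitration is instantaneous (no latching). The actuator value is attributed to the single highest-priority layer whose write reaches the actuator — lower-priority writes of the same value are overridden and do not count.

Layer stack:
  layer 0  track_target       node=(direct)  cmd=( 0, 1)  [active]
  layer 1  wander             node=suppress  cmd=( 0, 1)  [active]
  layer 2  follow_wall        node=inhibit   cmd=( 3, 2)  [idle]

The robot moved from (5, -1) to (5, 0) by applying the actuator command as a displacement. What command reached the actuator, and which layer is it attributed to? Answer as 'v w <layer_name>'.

displacement = (5, 0) − (5, -1) = (0, 1)
layer 0 (track_target) active — direct: (0, 1)
layer 1 (wander) active — suppresses: (0, 1)
layer 2 (follow_wall) idle — unchanged: (0, 1)
→ actuator (0, 1) — from layer 1 (wander)

0 1 wander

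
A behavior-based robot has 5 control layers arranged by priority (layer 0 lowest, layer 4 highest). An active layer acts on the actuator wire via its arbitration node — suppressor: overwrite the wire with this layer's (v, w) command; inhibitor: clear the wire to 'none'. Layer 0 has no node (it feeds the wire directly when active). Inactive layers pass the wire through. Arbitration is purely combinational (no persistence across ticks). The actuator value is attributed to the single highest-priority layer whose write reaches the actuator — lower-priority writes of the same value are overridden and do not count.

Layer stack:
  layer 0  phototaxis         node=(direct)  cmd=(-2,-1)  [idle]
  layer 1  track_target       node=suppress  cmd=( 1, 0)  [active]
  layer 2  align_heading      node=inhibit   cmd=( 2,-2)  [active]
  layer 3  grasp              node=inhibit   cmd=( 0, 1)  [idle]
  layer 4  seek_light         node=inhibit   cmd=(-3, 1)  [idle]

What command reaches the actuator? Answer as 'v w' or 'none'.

none

[0] phototaxis off; wire := none
[1] track_target on (suppress); wire := (1, 0)
[2] align_heading on (inhibit); wire := none
[3] grasp off; pass none
[4] seek_light off; pass none
output none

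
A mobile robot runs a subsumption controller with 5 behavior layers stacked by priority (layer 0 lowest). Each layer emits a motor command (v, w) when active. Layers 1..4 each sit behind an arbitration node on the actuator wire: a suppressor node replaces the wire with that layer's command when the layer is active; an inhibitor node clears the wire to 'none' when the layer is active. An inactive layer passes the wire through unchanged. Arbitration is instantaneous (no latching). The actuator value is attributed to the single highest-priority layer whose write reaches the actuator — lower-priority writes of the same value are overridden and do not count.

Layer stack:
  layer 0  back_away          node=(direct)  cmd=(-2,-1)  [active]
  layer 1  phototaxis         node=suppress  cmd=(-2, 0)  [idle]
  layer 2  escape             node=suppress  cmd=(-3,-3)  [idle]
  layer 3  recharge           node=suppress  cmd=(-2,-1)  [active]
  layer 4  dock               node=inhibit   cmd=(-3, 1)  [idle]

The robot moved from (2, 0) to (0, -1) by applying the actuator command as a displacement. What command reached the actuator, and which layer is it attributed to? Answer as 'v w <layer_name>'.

displacement = (0, -1) − (2, 0) = (-2, -1)
L0 back_away: active, feeds wire = (-2, -1)
L1 phototaxis: idle → wire stays (-2, -1)
L2 escape: idle → wire stays (-2, -1)
L3 recharge: active, suppressor → wire = (-2, -1)
L4 dock: idle → wire stays (-2, -1)
actuator = (-2, -1) — from layer 3 (recharge)

-2 -1 recharge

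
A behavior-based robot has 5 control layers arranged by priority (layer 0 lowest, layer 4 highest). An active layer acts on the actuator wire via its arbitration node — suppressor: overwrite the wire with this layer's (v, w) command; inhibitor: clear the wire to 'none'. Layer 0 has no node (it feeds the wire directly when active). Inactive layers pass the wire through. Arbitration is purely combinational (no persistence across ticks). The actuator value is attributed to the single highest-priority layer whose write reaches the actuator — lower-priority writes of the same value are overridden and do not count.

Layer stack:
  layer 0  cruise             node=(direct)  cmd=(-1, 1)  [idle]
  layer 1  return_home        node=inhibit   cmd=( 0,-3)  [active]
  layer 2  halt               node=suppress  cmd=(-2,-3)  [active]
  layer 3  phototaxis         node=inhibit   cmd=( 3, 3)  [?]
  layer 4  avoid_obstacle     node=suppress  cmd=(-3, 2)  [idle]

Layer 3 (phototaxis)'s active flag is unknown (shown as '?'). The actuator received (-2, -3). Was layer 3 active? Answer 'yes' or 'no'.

no

If layer 3 is active=yes:
  actuator would be none
If layer 3 is active=no:
  actuator would be (-2, -3)
Observed (-2, -3), so layer 3 was idle.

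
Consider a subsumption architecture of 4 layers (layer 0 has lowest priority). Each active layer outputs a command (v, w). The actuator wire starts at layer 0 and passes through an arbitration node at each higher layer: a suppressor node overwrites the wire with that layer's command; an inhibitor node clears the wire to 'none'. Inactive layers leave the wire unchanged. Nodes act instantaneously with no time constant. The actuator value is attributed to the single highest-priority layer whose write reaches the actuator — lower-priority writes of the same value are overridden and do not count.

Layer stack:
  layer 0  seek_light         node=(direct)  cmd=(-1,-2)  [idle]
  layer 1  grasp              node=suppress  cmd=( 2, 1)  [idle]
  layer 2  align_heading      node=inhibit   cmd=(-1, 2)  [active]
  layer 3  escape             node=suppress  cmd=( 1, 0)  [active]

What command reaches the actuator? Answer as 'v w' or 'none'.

L0 seek_light: idle → wire = none
L1 grasp: idle → wire stays none
L2 align_heading: active, inhibitor → wire = none
L3 escape: active, suppressor → wire = (1, 0)
actuator = (1, 0)

1 0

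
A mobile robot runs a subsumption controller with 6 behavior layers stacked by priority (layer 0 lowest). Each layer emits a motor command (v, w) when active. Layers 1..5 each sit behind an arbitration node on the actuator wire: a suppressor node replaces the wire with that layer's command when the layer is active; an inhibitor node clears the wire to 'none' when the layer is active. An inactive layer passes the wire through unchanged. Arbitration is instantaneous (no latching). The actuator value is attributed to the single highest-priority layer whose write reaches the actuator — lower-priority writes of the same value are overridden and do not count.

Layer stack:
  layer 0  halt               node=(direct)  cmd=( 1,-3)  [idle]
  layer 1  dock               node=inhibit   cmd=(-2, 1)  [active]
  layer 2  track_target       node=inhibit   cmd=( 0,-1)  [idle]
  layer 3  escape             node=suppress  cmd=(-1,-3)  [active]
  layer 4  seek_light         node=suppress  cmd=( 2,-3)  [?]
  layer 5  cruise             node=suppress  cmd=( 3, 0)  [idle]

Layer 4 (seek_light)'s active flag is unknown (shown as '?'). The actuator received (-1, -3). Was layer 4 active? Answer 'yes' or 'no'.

If layer 4 is active=yes:
  actuator would be (2, -3)
If layer 4 is active=no:
  actuator would be (-1, -3)
Observed (-1, -3), so layer 4 was idle.

no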